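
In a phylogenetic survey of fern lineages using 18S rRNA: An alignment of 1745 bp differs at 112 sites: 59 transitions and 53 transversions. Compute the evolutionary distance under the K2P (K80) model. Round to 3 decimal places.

P = 59/1745 ≈ 0.033811 and Q = 53/1745 ≈ 0.030372.
Under the Kimura two-parameter model, d = −½ ln(1 − 2P − Q) − ¼ ln(1 − 2Q).
1 − 2P − Q = 0.902006, giving −½ ln(0.902006) = 0.051567.
1 − 2Q = 0.939256, giving −¼ ln(0.939256) = 0.015667.
d = 0.051567 + 0.015667 = 0.067234.

0.067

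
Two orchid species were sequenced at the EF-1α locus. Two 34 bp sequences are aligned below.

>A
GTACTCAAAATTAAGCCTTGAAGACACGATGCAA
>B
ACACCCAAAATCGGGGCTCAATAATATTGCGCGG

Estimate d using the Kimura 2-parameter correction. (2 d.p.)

1.81

Of 34 sites, 15 differences are transitions and 3 are transversions, so P = 15/34 ≈ 0.441176 and Q = 3/34 ≈ 0.088235.
Under the Kimura two-parameter model, d = −½ ln(1 − 2P − Q) − ¼ ln(1 − 2Q).
1 − 2P − Q = 0.029413, giving −½ ln(0.029413) = 1.763159.
1 − 2Q = 0.82353, giving −¼ ln(0.82353) = 0.048539.
d = 1.763159 + 0.048539 = 1.811698.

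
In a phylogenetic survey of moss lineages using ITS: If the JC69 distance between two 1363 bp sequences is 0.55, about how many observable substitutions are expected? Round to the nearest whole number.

531

Invert JC69: p = (3/4)(1 − e^(−4d/3)) = 0.75 × (1 − e^(-0.733333)) = 0.75 × (1 − 0.480305) = 0.389771.
Expected differing sites = pL ≈ 0.389771 × 1363 = 531.257873 ≈ 531.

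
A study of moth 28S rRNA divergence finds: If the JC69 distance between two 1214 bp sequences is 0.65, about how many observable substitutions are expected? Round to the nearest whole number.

528

Invert JC69: p = (3/4)(1 − e^(−4d/3)) = 0.75 × (1 − e^(-0.866667)) = 0.75 × (1 − 0.420350) = 0.434738.
Expected differing sites = pL ≈ 0.434738 × 1214 = 527.771932 ≈ 528.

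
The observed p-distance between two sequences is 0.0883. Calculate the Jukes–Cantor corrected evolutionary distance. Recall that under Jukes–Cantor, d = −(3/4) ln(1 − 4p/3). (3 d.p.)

d = −(3/4) ln(1 − 4p/3) = −0.75 ln(1 − 0.117733) = −0.75 ln(0.882267)
  = −0.75 × (-0.125261) = 0.093946 substitutions/site.

0.094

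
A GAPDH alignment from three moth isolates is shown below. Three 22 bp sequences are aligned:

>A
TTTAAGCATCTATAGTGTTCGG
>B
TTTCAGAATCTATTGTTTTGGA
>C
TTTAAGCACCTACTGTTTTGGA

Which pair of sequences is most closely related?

B and C

A–B: 6/22 differ, p = 0.273, d = 0.339.
A–C: 6/22 differ, p = 0.273, d = 0.339.
B–C: 4/22 differ, p = 0.182, d = 0.208.
The smallest distance is between B and C.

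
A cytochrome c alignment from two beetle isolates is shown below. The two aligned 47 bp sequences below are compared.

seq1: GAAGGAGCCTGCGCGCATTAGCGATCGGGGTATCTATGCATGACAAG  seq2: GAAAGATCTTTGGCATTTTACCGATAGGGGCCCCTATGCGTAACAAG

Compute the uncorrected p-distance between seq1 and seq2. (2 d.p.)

0.32

The sequences differ at 15 of 47 positions.
p = 15/47 = 0.319148… ≈ 0.32 (to 2 d.p.).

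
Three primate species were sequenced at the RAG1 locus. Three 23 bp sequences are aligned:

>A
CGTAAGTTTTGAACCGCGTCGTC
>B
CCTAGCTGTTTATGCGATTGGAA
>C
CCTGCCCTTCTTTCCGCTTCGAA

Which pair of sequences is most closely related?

B and C

A–B: 12/23 differ, p = 0.522, d = 0.892.
A–C: 12/23 differ, p = 0.522, d = 0.892.
B–C: 9/23 differ, p = 0.391, d = 0.553.
The smallest distance is between B and C.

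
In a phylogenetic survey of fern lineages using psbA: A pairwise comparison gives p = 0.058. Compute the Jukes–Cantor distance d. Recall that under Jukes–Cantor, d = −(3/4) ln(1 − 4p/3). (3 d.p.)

0.060

d = −(3/4) ln(1 − 4p/3) = −0.75 ln(1 − 0.077333) = −0.75 ln(0.922667)
  = −0.75 × (-0.080487) = 0.060365 substitutions/site.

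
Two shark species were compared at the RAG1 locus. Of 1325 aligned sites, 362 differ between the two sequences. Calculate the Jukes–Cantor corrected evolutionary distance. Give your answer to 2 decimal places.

p = 362/1325 ≈ 0.273208.
d = −(3/4) ln(1 − 4p/3) = −0.75 ln(1 − 0.364277) = −0.75 ln(0.635723)
  = −0.75 × (-0.452992) = 0.339744 substitutions/site.

0.34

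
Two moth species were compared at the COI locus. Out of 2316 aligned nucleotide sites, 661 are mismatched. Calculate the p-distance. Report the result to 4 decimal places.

0.2854

p = 661/2316 = 0.285405… ≈ 0.2854 (to 4 d.p.).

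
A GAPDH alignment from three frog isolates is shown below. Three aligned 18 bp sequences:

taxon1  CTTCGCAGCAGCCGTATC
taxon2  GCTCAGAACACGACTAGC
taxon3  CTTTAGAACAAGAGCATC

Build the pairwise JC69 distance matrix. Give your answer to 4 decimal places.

d(taxon1,taxon2) = 1.0124, d(taxon1,taxon3) = 0.6735, d(taxon2,taxon3) = 0.5482

taxon1–taxon2: 10/18 sites differ → p ≈ 0.555556, d = −0.75 ln(1 − 0.740741) = 1.012446 ≈ 1.0124.
taxon1–taxon3: 8/18 sites differ → p ≈ 0.444444, d = −0.75 ln(1 − 0.592592) = 0.673455 ≈ 0.6735.
taxon2–taxon3: 7/18 sites differ → p ≈ 0.388889, d = −0.75 ln(1 − 0.518519) = 0.548166 ≈ 0.5482.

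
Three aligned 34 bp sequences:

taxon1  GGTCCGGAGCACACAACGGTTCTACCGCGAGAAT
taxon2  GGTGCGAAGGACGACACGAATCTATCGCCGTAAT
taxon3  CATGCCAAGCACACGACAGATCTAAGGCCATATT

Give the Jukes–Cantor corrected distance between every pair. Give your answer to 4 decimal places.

taxon1–taxon2: 12/34 sites differ → p ≈ 0.352941, d = −0.75 ln(1 − 0.470588) = 0.476991 ≈ 0.4770.
taxon1–taxon3: 13/34 sites differ → p ≈ 0.382353, d = −0.75 ln(1 − 0.509804) = 0.534712 ≈ 0.5347.
taxon2–taxon3: 13/34 sites differ → p ≈ 0.382353, d = −0.75 ln(1 − 0.509804) = 0.534712 ≈ 0.5347.

d(taxon1,taxon2) = 0.4770, d(taxon1,taxon3) = 0.5347, d(taxon2,taxon3) = 0.5347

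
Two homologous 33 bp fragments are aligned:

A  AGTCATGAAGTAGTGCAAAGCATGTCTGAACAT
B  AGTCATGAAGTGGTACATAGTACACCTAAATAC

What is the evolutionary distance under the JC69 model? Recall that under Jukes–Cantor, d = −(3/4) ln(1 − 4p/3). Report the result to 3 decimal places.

The sequences differ at 10 of 33 sites (12, 15, 18, 21, 23, 24, 25, 28, 31, 33), so p = 10/33 ≈ 0.30303.
d = −(3/4) ln(1 − 4p/3) = −0.75 ln(1 − 0.40404) = −0.75 ln(0.59596)
  = −0.75 × (-0.517582) = 0.388187 substitutions/site.

0.388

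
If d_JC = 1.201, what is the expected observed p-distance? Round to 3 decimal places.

p = (3/4)(1 − e^(−4d/3)) = 0.75 × (1 − e^(-1.601333)) = 0.75 × (1 − 0.201628) = 0.598779.

0.599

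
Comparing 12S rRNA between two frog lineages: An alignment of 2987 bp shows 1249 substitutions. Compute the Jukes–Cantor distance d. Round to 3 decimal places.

p = 1249/2987 ≈ 0.418145.
d = −(3/4) ln(1 − 4p/3) = −0.75 ln(1 − 0.557527) = −0.75 ln(0.442473)
  = −0.75 × (-0.815376) = 0.611532 substitutions/site.

0.612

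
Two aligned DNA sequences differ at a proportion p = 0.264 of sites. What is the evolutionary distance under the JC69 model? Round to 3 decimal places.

0.325

d = −(3/4) ln(1 − 4p/3) = −0.75 ln(1 − 0.352) = −0.75 ln(0.648)
  = −0.75 × (-0.433865) = 0.325399 substitutions/site.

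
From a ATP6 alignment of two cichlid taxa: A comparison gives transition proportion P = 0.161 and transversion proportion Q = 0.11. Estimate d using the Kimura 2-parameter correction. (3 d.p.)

0.345

Under the Kimura two-parameter model, d = −½ ln(1 − 2P − Q) − ¼ ln(1 − 2Q).
1 − 2P − Q = 0.568, giving −½ ln(0.568) = 0.282817.
1 − 2Q = 0.78, giving −¼ ln(0.78) = 0.062115.
d = 0.282817 + 0.062115 = 0.344932.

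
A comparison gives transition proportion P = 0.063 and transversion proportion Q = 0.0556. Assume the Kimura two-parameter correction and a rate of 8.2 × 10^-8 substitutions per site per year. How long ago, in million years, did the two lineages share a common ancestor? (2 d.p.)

Under the Kimura two-parameter model, d = −½ ln(1 − 2P − Q) − ¼ ln(1 − 2Q).
1 − 2P − Q = 0.8184, giving −½ ln(0.8184) = 0.100202.
1 − 2Q = 0.8888, giving −¼ ln(0.8888) = 0.029471.
d = 0.100202 + 0.029471 = 0.129673.
Under a molecular clock d = 2μt, so t = d/(2μ) = 0.129673 / (2 × 8.2 × 10^-8) = 0.79 million years.

0.79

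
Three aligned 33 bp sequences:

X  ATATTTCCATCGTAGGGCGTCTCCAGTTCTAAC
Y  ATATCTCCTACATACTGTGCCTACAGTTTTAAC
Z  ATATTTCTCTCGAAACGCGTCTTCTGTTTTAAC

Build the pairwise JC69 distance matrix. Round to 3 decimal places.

d(X,Y) = 0.388, d(X,Z) = 0.293, d(Y,Z) = 0.497

X–Y: 10/33 sites differ → p ≈ 0.30303, d = −0.75 ln(1 − 0.40404) = 0.388186 ≈ 0.388.
X–Z: 8/33 sites differ → p ≈ 0.242424, d = −0.75 ln(1 − 0.323232) = 0.292820 ≈ 0.293.
Y–Z: 12/33 sites differ → p ≈ 0.363636, d = −0.75 ln(1 − 0.484848) = 0.497470 ≈ 0.497.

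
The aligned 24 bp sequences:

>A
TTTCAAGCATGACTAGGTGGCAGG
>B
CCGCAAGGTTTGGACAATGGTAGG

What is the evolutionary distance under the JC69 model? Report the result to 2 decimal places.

The sequences differ at 13 of 24 sites, so p = 13/24 ≈ 0.541667.
d = −(3/4) ln(1 − 4p/3) = −0.75 ln(1 − 0.722223) = −0.75 ln(0.277777)
  = −0.75 × (-1.280937) = 0.960703 substitutions/site.

0.96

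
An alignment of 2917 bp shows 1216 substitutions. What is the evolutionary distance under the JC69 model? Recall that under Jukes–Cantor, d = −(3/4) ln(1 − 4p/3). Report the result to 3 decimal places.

0.609

p = 1216/2917 ≈ 0.416867.
d = −(3/4) ln(1 − 4p/3) = −0.75 ln(1 − 0.555823) = −0.75 ln(0.444177)
  = −0.75 × (-0.811532) = 0.608649 substitutions/site.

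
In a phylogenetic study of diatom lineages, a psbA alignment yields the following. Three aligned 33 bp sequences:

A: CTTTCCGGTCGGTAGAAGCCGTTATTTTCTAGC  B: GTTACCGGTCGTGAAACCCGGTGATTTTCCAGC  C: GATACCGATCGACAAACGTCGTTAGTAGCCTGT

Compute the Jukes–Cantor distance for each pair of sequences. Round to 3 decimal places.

d(A,B) = 0.388, d(A,C) = 0.699, d(B,C) = 0.559

A–B: 10/33 sites differ → p ≈ 0.30303, d = −0.75 ln(1 − 0.40404) = 0.388186 ≈ 0.388.
A–C: 15/33 sites differ → p ≈ 0.454545, d = −0.75 ln(1 − 0.60606) = 0.698667 ≈ 0.699.
B–C: 13/33 sites differ → p ≈ 0.393939, d = −0.75 ln(1 − 0.525252) = 0.558728 ≈ 0.559.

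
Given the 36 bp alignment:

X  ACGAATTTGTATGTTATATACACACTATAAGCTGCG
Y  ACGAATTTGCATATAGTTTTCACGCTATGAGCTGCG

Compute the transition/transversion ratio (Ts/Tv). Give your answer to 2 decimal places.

Transitions are A↔G and C↔T; transversions are all other mismatches.
Transitions: 5. Transversions: 3.
R = 5/3 = 1.666666… ≈ 1.67 (to 2 d.p.).

1.67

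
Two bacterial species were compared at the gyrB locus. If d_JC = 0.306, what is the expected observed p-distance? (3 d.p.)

0.251

p = (3/4)(1 − e^(−4d/3)) = 0.75 × (1 − e^(-0.408)) = 0.75 × (1 − 0.664979) = 0.251266.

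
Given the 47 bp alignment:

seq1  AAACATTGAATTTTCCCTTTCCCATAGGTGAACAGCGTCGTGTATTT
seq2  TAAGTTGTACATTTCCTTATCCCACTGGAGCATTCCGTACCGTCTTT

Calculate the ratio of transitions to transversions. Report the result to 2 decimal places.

0.25

Transitions are A↔G and C↔T; transversions are all other mismatches.
Transitions: 4. Transversions: 16.
R = 4/16 = 0.25.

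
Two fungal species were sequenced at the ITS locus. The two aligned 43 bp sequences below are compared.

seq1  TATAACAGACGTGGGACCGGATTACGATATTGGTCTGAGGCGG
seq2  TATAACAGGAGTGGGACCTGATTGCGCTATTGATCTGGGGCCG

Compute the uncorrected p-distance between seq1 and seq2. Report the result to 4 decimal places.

The sequences differ at 8 of 43 positions (sites 9, 10, 19, 24, 27, 33, 38, 42).
p = 8/43 = 0.186046… ≈ 0.1860 (to 4 d.p.).

0.1860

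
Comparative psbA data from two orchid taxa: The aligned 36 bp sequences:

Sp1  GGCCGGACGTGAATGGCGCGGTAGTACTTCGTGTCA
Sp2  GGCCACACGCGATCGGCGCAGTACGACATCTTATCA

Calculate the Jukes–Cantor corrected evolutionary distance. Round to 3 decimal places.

The sequences differ at 11 of 36 sites, so p = 11/36 ≈ 0.305556.
d = −(3/4) ln(1 − 4p/3) = −0.75 ln(1 − 0.407408) = −0.75 ln(0.592592)
  = −0.75 × (-0.523249) = 0.392437 substitutions/site.

0.392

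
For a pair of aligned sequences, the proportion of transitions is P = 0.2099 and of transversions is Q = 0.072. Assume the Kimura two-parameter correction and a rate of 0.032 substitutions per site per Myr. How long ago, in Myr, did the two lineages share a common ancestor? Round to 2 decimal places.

Under the Kimura two-parameter model, d = −½ ln(1 − 2P − Q) − ¼ ln(1 − 2Q).
1 − 2P − Q = 0.5082, giving −½ ln(0.5082) = 0.338440.
1 − 2Q = 0.856, giving −¼ ln(0.856) = 0.038871.
d = 0.338440 + 0.038871 = 0.377311.
Under a molecular clock d = 2μt, so t = d/(2μ) = 0.377311 / (2 × 0.032) = 5.90 Myr.

5.90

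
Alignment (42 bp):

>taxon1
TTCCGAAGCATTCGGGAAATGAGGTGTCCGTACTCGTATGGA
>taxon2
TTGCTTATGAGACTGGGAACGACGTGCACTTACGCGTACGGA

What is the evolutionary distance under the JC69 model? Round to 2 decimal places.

The sequences differ at 16 of 42 sites, so p = 16/42 ≈ 0.380952.
d = −(3/4) ln(1 − 4p/3) = −0.75 ln(1 − 0.507936) = −0.75 ln(0.492064)
  = −0.75 × (-0.709146) = 0.531860 substitutions/site.

0.53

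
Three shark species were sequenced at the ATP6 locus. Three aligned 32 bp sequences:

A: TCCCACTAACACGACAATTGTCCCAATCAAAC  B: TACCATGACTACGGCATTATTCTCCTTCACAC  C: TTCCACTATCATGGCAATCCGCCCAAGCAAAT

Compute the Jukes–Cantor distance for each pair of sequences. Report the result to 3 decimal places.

A–B: 13/32 sites differ → p = 0.40625, d = −0.75 ln(1 − 0.541667) = 0.585119 ≈ 0.585.
A–C: 9/32 sites differ → p = 0.28125, d = −0.75 ln(1 − 0.375) = 0.352503 ≈ 0.353.
B–C: 16/32 sites differ → p = 0.5, d = −0.75 ln(1 − 0.666667) = 0.823960 ≈ 0.824.

d(A,B) = 0.585, d(A,C) = 0.353, d(B,C) = 0.824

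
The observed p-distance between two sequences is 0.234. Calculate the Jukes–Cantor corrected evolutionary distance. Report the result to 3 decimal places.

0.280

d = −(3/4) ln(1 − 4p/3) = −0.75 ln(1 − 0.312) = −0.75 ln(0.688)
  = −0.75 × (-0.373966) = 0.280475 substitutions/site.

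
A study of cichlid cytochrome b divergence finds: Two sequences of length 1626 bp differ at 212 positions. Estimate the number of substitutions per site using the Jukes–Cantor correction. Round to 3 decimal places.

p = 212/1626 ≈ 0.130381.
d = −(3/4) ln(1 − 4p/3) = −0.75 ln(1 − 0.173841) = −0.75 ln(0.826159)
  = −0.75 × (-0.190968) = 0.143226 substitutions/site.

0.143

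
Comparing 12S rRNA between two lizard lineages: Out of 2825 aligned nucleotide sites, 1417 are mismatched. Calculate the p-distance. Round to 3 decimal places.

p = 1417/2825 = 0.501592… ≈ 0.502 (to 3 d.p.).

0.502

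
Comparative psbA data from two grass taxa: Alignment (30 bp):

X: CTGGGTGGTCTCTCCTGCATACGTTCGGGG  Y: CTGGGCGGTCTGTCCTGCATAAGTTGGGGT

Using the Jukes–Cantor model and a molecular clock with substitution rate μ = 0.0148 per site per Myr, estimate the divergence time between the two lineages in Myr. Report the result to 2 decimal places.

The sequences differ at 5 of 30 sites (6, 12, 22, 26, 30), so p = 5/30 ≈ 0.166667.
d = −(3/4) ln(1 − 4p/3) = −0.75 ln(1 − 0.222223) = −0.75 ln(0.777777)
  = −0.75 × (-0.251315) = 0.188486 substitutions/site.
Under a molecular clock d = 2μt, so t = d/(2μ) = 0.188486 / (2 × 0.0148) = 6.37 Myr.

6.37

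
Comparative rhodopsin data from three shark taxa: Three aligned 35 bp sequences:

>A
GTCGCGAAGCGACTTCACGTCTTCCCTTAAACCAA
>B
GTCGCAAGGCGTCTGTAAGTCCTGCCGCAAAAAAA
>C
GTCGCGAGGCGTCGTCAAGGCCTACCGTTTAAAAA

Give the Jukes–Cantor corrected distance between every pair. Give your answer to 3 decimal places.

d(A,B) = 0.458, d(A,C) = 0.458, d(B,C) = 0.315

A–B: 12/35 sites differ → p ≈ 0.342857, d = −0.75 ln(1 − 0.457143) = 0.458182 ≈ 0.458.
A–C: 12/35 sites differ → p ≈ 0.342857, d = −0.75 ln(1 − 0.457143) = 0.458182 ≈ 0.458.
B–C: 9/35 sites differ → p ≈ 0.257143, d = −0.75 ln(1 − 0.342857) = 0.314890 ≈ 0.315.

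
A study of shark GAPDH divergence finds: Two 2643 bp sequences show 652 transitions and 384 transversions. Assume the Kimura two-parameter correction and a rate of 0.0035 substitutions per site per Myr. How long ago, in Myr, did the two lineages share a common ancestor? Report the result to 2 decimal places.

84.97

P = 652/2643 ≈ 0.246689 and Q = 384/2643 ≈ 0.145289.
Under the Kimura two-parameter model, d = −½ ln(1 − 2P − Q) − ¼ ln(1 − 2Q).
1 − 2P − Q = 0.361333, giving −½ ln(0.361333) = 0.508978.
1 − 2Q = 0.709422, giving −¼ ln(0.709422) = 0.085826.
d = 0.508978 + 0.085826 = 0.594804.
Under a molecular clock d = 2μt, so t = d/(2μ) = 0.594804 / (2 × 0.0035) = 84.97 Myr.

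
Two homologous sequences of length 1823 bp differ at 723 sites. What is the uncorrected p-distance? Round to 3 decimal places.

0.397

p = 723/1823 = 0.396599… ≈ 0.397 (to 3 d.p.).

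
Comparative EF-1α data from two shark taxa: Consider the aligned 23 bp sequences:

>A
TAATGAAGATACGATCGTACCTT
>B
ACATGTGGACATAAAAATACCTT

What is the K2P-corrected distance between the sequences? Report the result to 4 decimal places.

Of 23 sites, 5 differences are transitions and 5 are transversions, so P = 5/23 ≈ 0.217391 and Q = 5/23 ≈ 0.217391.
Under the Kimura two-parameter model, d = −½ ln(1 − 2P − Q) − ¼ ln(1 − 2Q).
1 − 2P − Q = 0.347827, giving −½ ln(0.347827) = 0.528025.
1 − 2Q = 0.565218, giving −¼ ln(0.565218) = 0.142636.
d = 0.528025 + 0.142636 = 0.670661.

0.6707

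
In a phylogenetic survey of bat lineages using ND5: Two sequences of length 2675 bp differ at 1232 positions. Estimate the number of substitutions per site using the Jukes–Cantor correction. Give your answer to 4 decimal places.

0.7141

p = 1232/2675 ≈ 0.460561.
d = −(3/4) ln(1 − 4p/3) = −0.75 ln(1 − 0.614081) = −0.75 ln(0.385919)
  = −0.75 × (-0.952128) = 0.714096 substitutions/site.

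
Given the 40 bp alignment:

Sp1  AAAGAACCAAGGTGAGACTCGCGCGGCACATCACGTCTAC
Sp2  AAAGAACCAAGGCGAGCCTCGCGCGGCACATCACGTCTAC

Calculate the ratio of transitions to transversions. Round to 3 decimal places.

Transitions are A↔G and C↔T; transversions are all other mismatches.
Transitions: 1. Transversions: 1.
R = 1/1 = 1.000.

1.000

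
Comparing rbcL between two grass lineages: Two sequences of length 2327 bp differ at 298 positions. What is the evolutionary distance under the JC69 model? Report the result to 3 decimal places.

p = 298/2327 ≈ 0.128062.
d = −(3/4) ln(1 − 4p/3) = −0.75 ln(1 − 0.170749) = −0.75 ln(0.829251)
  = −0.75 × (-0.187232) = 0.140424 substitutions/site.

0.140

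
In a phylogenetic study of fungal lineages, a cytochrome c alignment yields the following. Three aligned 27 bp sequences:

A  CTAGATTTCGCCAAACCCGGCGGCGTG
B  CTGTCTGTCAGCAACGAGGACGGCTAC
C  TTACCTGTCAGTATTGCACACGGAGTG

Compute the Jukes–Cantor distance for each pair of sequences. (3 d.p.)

A–B: 14/27 sites differ → p ≈ 0.518519, d = −0.75 ln(1 − 0.691359) = 0.881682 ≈ 0.882.
A–C: 14/27 sites differ → p ≈ 0.518519, d = −0.75 ln(1 − 0.691359) = 0.881682 ≈ 0.882.
B–C: 13/27 sites differ → p ≈ 0.481481, d = −0.75 ln(1 − 0.641975) = 0.770364 ≈ 0.770.

d(A,B) = 0.882, d(A,C) = 0.882, d(B,C) = 0.770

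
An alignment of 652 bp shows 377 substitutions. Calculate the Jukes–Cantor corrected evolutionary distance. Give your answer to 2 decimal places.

1.11

p = 377/652 ≈ 0.578221.
d = −(3/4) ln(1 − 4p/3) = −0.75 ln(1 − 0.770961) = −0.75 ln(0.229039)
  = −0.75 × (-1.473863) = 1.105397 substitutions/site.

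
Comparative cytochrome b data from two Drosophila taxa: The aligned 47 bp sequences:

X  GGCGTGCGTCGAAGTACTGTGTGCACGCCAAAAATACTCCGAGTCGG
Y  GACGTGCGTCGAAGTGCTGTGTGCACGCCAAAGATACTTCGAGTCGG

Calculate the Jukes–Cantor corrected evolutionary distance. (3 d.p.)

0.090

The sequences differ at 4 of 47 sites (2, 16, 33, 39), so p = 4/47 ≈ 0.085106.
d = −(3/4) ln(1 − 4p/3) = −0.75 ln(1 − 0.113475) = −0.75 ln(0.886525)
  = −0.75 × (-0.120446) = 0.090335 substitutions/site.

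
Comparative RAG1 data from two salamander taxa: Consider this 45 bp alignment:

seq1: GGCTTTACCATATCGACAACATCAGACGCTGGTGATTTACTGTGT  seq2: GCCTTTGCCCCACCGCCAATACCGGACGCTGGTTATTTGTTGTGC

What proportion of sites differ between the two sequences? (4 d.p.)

0.2889

The sequences differ at 13 of 45 positions.
p = 13/45 = 0.288888… ≈ 0.2889 (to 4 d.p.).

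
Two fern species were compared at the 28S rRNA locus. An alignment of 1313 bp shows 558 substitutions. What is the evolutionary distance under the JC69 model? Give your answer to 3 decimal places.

0.627

p = 558/1313 ≈ 0.424981.
d = −(3/4) ln(1 − 4p/3) = −0.75 ln(1 − 0.566641) = −0.75 ln(0.433359)
  = −0.75 × (-0.836189) = 0.627142 substitutions/site.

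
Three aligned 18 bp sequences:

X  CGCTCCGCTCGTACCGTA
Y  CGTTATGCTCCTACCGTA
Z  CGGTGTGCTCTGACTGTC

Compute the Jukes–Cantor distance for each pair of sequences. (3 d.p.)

X–Y: 4/18 sites differ → p ≈ 0.222222, d = −0.75 ln(1 − 0.296296) = 0.263548 ≈ 0.264.
X–Z: 7/18 sites differ → p ≈ 0.388889, d = −0.75 ln(1 − 0.518519) = 0.548166 ≈ 0.548.
Y–Z: 6/18 sites differ → p ≈ 0.333333, d = −0.75 ln(1 − 0.444444) = 0.440839 ≈ 0.441.

d(X,Y) = 0.264, d(X,Z) = 0.548, d(Y,Z) = 0.441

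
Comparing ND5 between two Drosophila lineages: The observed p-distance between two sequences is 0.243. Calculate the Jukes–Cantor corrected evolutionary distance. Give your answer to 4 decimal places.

d = −(3/4) ln(1 − 4p/3) = −0.75 ln(1 − 0.324) = −0.75 ln(0.676)
  = −0.75 × (-0.391562) = 0.293672 substitutions/site.

0.2937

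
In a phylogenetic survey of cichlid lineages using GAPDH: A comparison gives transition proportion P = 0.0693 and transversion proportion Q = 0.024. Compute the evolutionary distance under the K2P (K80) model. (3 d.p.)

0.101

Under the Kimura two-parameter model, d = −½ ln(1 − 2P − Q) − ¼ ln(1 − 2Q).
1 − 2P − Q = 0.8374, giving −½ ln(0.8374) = 0.088727.
1 − 2Q = 0.952, giving −¼ ln(0.952) = 0.012298.
d = 0.088727 + 0.012298 = 0.101025.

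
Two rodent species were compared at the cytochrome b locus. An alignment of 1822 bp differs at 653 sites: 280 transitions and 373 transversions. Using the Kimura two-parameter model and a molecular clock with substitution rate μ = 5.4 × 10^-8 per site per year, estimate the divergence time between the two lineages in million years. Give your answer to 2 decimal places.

P = 280/1822 ≈ 0.153677 and Q = 373/1822 ≈ 0.20472.
Under the Kimura two-parameter model, d = −½ ln(1 − 2P − Q) − ¼ ln(1 − 2Q).
1 − 2P − Q = 0.487926, giving −½ ln(0.487926) = 0.358796.
1 − 2Q = 0.59056, giving −¼ ln(0.59056) = 0.131671.
d = 0.358796 + 0.131671 = 0.490467.
Under a molecular clock d = 2μt, so t = d/(2μ) = 0.490467 / (2 × 5.4 × 10^-8) = 4.54 million years.

4.54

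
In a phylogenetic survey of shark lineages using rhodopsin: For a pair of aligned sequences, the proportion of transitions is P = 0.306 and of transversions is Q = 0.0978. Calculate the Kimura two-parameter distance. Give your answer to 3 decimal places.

0.673

Under the Kimura two-parameter model, d = −½ ln(1 − 2P − Q) − ¼ ln(1 − 2Q).
1 − 2P − Q = 0.2902, giving −½ ln(0.2902) = 0.618592.
1 − 2Q = 0.8044, giving −¼ ln(0.8044) = 0.054415.
d = 0.618592 + 0.054415 = 0.673007.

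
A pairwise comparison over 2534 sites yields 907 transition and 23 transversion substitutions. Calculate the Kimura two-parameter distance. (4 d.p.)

0.6500

P = 907/2534 ≈ 0.357932 and Q = 23/2534 ≈ 0.009077.
Under the Kimura two-parameter model, d = −½ ln(1 − 2P − Q) − ¼ ln(1 − 2Q).
1 − 2P − Q = 0.275059, giving −½ ln(0.275059) = 0.645385.
1 − 2Q = 0.981846, giving −¼ ln(0.981846) = 0.004580.
d = 0.645385 + 0.004580 = 0.649965.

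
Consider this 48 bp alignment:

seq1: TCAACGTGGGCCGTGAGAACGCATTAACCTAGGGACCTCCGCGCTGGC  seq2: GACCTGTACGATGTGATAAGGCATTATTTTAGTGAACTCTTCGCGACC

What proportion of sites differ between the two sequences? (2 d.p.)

0.44

The sequences differ at 21 of 48 positions.
p = 21/48 = 0.4375 ≈ 0.44 (to 2 d.p.).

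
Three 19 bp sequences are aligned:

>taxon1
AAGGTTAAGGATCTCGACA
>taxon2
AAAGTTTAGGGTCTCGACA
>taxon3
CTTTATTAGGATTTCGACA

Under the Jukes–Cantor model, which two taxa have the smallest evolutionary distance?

taxon1 and taxon2

taxon1–taxon2: 3/19 differ, p = 0.158, d = 0.177.
taxon1–taxon3: 7/19 differ, p = 0.368, d = 0.507.
taxon2–taxon3: 7/19 differ, p = 0.368, d = 0.507.
The smallest distance is between taxon1 and taxon2.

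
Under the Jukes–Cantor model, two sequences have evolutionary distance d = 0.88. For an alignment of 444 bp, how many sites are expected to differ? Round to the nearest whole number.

230

Invert JC69: p = (3/4)(1 − e^(−4d/3)) = 0.75 × (1 − e^(-1.173333)) = 0.75 × (1 − 0.309334) = 0.518000.
Expected differing sites = pL ≈ 0.518000 × 444 = 229.992 ≈ 230.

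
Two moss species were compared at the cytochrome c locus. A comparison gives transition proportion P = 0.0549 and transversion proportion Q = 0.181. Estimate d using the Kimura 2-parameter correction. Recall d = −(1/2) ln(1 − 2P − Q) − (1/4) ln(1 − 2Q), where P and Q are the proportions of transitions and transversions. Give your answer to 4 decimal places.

0.2842

Under the Kimura two-parameter model, d = −½ ln(1 − 2P − Q) − ¼ ln(1 − 2Q).
1 − 2P − Q = 0.7092, giving −½ ln(0.7092) = 0.171809.
1 − 2Q = 0.638, giving −¼ ln(0.638) = 0.112354.
d = 0.171809 + 0.112354 = 0.284163.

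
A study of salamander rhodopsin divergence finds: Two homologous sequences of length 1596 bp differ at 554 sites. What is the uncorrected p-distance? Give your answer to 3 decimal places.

p = 554/1596 = 0.347117… ≈ 0.347 (to 3 d.p.).

0.347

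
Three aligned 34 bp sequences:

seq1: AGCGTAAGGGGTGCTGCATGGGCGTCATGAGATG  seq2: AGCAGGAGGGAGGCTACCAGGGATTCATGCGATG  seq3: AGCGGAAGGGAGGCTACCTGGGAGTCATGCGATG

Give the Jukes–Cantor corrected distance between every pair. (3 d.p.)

d(seq1,seq2) = 0.423, d(seq1,seq3) = 0.241, d(seq2,seq3) = 0.128

seq1–seq2: 11/34 sites differ → p ≈ 0.323529, d = −0.75 ln(1 − 0.431372) = 0.423397 ≈ 0.423.
seq1–seq3: 7/34 sites differ → p ≈ 0.205882, d = −0.75 ln(1 − 0.274509) = 0.240680 ≈ 0.241.
seq2–seq3: 4/34 sites differ → p ≈ 0.117647, d = −0.75 ln(1 − 0.156863) = 0.127969 ≈ 0.128.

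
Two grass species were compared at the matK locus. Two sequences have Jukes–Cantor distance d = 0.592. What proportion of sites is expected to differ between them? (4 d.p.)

p = (3/4)(1 − e^(−4d/3)) = 0.75 × (1 − e^(-0.789333)) = 0.75 × (1 − 0.454148) = 0.409389.

0.4094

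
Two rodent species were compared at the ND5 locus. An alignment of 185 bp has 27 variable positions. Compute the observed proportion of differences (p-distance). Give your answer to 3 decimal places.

p = 27/185 = 0.145945… ≈ 0.146 (to 3 d.p.).

0.146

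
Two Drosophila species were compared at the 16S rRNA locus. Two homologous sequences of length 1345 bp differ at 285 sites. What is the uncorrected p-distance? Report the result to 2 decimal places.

0.21

p = 285/1345 = 0.211895… ≈ 0.21 (to 2 d.p.).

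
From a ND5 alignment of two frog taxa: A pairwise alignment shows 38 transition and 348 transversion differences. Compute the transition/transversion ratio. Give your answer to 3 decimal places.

0.109

R = 38/348 = 0.109195… ≈ 0.109 (to 3 d.p.).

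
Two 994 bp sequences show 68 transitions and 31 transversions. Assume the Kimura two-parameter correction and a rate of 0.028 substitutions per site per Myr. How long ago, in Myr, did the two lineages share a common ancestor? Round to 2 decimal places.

P = 68/994 ≈ 0.06841 and Q = 31/994 ≈ 0.031187.
Under the Kimura two-parameter model, d = −½ ln(1 − 2P − Q) − ¼ ln(1 − 2Q).
1 − 2P − Q = 0.831993, giving −½ ln(0.831993) = 0.091966.
1 − 2Q = 0.937626, giving −¼ ln(0.937626) = 0.016101.
d = 0.091966 + 0.016101 = 0.108067.
Under a molecular clock d = 2μt, so t = d/(2μ) = 0.108067 / (2 × 0.028) = 1.93 Myr.

1.93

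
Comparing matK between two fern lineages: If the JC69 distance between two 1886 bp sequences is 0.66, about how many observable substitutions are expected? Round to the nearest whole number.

Invert JC69: p = (3/4)(1 − e^(−4d/3)) = 0.75 × (1 − e^(-0.88)) = 0.75 × (1 − 0.414783) = 0.438913.
Expected differing sites = pL ≈ 0.438913 × 1886 = 827.789918 ≈ 828.

828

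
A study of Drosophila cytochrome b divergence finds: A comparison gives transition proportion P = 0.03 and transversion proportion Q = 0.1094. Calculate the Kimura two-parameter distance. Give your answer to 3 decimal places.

0.155

Under the Kimura two-parameter model, d = −½ ln(1 − 2P − Q) − ¼ ln(1 − 2Q).
1 − 2P − Q = 0.8306, giving −½ ln(0.8306) = 0.092803.
1 − 2Q = 0.7812, giving −¼ ln(0.7812) = 0.061731.
d = 0.092803 + 0.061731 = 0.154534.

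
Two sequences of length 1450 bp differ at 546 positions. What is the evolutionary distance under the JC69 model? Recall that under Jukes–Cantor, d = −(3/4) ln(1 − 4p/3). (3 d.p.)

p = 546/1450 ≈ 0.376552.
d = −(3/4) ln(1 − 4p/3) = −0.75 ln(1 − 0.502069) = −0.75 ln(0.497931)
  = −0.75 × (-0.697294) = 0.522971 substitutions/site.

0.523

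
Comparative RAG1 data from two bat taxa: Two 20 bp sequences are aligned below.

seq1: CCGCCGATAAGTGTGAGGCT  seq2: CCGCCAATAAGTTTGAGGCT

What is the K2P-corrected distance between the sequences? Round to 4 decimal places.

Of 20 sites, 1 differences are transitions and 1 are transversions, so P = 1/20 = 0.05 and Q = 1/20 = 0.05.
Under the Kimura two-parameter model, d = −½ ln(1 − 2P − Q) − ¼ ln(1 − 2Q).
1 − 2P − Q = 0.85, giving −½ ln(0.85) = 0.081259.
1 − 2Q = 0.9, giving −¼ ln(0.9) = 0.026340.
d = 0.081259 + 0.026340 = 0.107599.

0.1076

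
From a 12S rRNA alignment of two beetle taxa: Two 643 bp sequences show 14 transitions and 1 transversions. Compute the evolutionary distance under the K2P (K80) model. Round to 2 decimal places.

0.02

P = 14/643 ≈ 0.021773 and Q = 1/643 ≈ 0.001555.
Under the Kimura two-parameter model, d = −½ ln(1 − 2P − Q) − ¼ ln(1 − 2Q).
1 − 2P − Q = 0.954899, giving −½ ln(0.954899) = 0.023075.
1 − 2Q = 0.99689, giving −¼ ln(0.99689) = 0.000779.
d = 0.023075 + 0.000779 = 0.023854.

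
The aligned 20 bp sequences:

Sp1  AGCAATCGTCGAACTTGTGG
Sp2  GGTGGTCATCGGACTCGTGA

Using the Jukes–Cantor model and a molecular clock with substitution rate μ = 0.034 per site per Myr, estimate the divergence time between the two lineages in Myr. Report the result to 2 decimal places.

The sequences differ at 8 of 20 sites (1, 3, 4, 5, 8, 12, 16, 20), so p = 8/20 = 0.4.
d = −(3/4) ln(1 − 4p/3) = −0.75 ln(1 − 0.533333) = −0.75 ln(0.466667)
  = −0.75 × (-0.762139) = 0.571604 substitutions/site.
Under a molecular clock d = 2μt, so t = d/(2μ) = 0.571604 / (2 × 0.034) = 8.41 Myr.

8.41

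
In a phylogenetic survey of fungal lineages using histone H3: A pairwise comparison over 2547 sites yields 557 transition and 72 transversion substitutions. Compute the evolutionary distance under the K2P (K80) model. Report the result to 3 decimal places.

0.328

P = 557/2547 ≈ 0.218689 and Q = 72/2547 ≈ 0.028269.
Under the Kimura two-parameter model, d = −½ ln(1 − 2P − Q) − ¼ ln(1 − 2Q).
1 − 2P − Q = 0.534353, giving −½ ln(0.534353) = 0.313349.
1 − 2Q = 0.943462, giving −¼ ln(0.943462) = 0.014550.
d = 0.313349 + 0.014550 = 0.327899.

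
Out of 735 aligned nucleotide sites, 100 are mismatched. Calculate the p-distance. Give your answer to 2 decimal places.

p = 100/735 = 0.136054… ≈ 0.14 (to 2 d.p.).

0.14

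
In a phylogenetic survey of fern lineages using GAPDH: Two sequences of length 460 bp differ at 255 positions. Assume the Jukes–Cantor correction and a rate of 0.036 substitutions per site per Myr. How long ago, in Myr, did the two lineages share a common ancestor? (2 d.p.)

p = 255/460 ≈ 0.554348.
d = −(3/4) ln(1 − 4p/3) = −0.75 ln(1 − 0.739131) = −0.75 ln(0.260869)
  = −0.75 × (-1.343737) = 1.007803 substitutions/site.
Under a molecular clock d = 2μt, so t = d/(2μ) = 1.007803 / (2 × 0.036) = 14.00 Myr.

14.00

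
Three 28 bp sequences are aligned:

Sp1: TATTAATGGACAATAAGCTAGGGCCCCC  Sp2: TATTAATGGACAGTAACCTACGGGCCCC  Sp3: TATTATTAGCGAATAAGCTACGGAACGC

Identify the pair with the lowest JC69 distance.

Sp1–Sp2: 4/28 differ, p = 0.143, d = 0.158.
Sp1–Sp3: 8/28 differ, p = 0.286, d = 0.360.
Sp2–Sp3: 9/28 differ, p = 0.321, d = 0.420.
The smallest distance is between Sp1 and Sp2.

Sp1 and Sp2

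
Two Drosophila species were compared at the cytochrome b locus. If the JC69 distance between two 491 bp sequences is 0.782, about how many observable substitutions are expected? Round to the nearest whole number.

Invert JC69: p = (3/4)(1 − e^(−4d/3)) = 0.75 × (1 − e^(-1.042667)) = 0.75 × (1 − 0.352513) = 0.485615.
Expected differing sites = pL ≈ 0.485615 × 491 = 238.436965 ≈ 238.

238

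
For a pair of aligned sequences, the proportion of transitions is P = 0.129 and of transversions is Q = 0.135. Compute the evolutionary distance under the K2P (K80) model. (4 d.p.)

Under the Kimura two-parameter model, d = −½ ln(1 − 2P − Q) − ¼ ln(1 − 2Q).
1 − 2P − Q = 0.607, giving −½ ln(0.607) = 0.249613.
1 − 2Q = 0.73, giving −¼ ln(0.73) = 0.078678.
d = 0.249613 + 0.078678 = 0.328291.

0.3283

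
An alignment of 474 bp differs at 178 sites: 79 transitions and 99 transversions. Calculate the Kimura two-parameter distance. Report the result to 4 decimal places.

0.5259

P = 79/474 ≈ 0.166667 and Q = 99/474 ≈ 0.208861.
Under the Kimura two-parameter model, d = −½ ln(1 − 2P − Q) − ¼ ln(1 − 2Q).
1 − 2P − Q = 0.457805, giving −½ ln(0.457805) = 0.390656.
1 − 2Q = 0.582278, giving −¼ ln(0.582278) = 0.135202.
d = 0.390656 + 0.135202 = 0.525858.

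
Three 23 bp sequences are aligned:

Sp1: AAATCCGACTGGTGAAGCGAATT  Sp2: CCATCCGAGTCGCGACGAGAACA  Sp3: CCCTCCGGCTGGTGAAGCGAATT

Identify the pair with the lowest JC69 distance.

Sp1 and Sp3

Sp1–Sp2: 9/23 differ, p = 0.391, d = 0.553.
Sp1–Sp3: 4/23 differ, p = 0.174, d = 0.198.
Sp2–Sp3: 9/23 differ, p = 0.391, d = 0.553.
The smallest distance is between Sp1 and Sp3.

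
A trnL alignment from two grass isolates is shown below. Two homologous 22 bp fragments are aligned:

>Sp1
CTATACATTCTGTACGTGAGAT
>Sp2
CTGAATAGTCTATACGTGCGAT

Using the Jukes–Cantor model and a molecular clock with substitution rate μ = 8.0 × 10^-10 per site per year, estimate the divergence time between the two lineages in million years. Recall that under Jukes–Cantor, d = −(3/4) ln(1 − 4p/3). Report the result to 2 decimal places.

The sequences differ at 6 of 22 sites (3, 4, 6, 8, 12, 19), so p = 6/22 ≈ 0.272727.
d = −(3/4) ln(1 − 4p/3) = −0.75 ln(1 − 0.363636) = −0.75 ln(0.636364)
  = −0.75 × (-0.451985) = 0.338989 substitutions/site.
Under a molecular clock d = 2μt, so t = d/(2μ) = 0.338989 / (2 × 8.0 × 10^-10) = 211.87 million years.

211.87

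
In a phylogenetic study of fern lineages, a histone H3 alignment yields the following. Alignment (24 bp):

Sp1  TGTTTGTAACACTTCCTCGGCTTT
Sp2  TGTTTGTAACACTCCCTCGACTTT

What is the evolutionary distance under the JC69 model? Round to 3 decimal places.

0.088

The sequences differ at 2 of 24 sites (14, 20), so p = 2/24 ≈ 0.083333.
d = −(3/4) ln(1 − 4p/3) = −0.75 ln(1 − 0.111111) = −0.75 ln(0.888889)
  = −0.75 × (-0.117783) = 0.088337 substitutions/site.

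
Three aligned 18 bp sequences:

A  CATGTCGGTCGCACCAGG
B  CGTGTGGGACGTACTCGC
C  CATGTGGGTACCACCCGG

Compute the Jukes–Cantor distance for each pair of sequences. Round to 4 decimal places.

A–B: 7/18 sites differ → p ≈ 0.388889, d = −0.75 ln(1 − 0.518519) = 0.548166 ≈ 0.5482.
A–C: 4/18 sites differ → p ≈ 0.222222, d = −0.75 ln(1 − 0.296296) = 0.263548 ≈ 0.2635.
B–C: 7/18 sites differ → p ≈ 0.388889, d = −0.75 ln(1 − 0.518519) = 0.548166 ≈ 0.5482.

d(A,B) = 0.5482, d(A,C) = 0.2635, d(B,C) = 0.5482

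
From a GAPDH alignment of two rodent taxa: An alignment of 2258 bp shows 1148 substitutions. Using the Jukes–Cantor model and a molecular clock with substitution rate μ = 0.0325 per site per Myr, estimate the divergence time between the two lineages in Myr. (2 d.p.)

p = 1148/2258 ≈ 0.508415.
d = −(3/4) ln(1 − 4p/3) = −0.75 ln(1 − 0.677887) = −0.75 ln(0.322113)
  = −0.75 × (-1.132853) = 0.849640 substitutions/site.
Under a molecular clock d = 2μt, so t = d/(2μ) = 0.849640 / (2 × 0.0325) = 13.07 Myr.

13.07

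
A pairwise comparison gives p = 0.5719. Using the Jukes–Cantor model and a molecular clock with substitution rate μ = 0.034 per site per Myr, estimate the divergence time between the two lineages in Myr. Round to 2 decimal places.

15.86

d = −(3/4) ln(1 − 4p/3) = −0.75 ln(1 − 0.762533) = −0.75 ln(0.237467)
  = −0.75 × (-1.437727) = 1.078295 substitutions/site.
Under a molecular clock d = 2μt, so t = d/(2μ) = 1.078295 / (2 × 0.034) = 15.86 Myr.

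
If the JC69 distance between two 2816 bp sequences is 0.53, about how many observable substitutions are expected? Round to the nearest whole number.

Invert JC69: p = (3/4)(1 − e^(−4d/3)) = 0.75 × (1 − e^(-0.706667)) = 0.75 × (1 − 0.493286) = 0.380036.
Expected differing sites = pL ≈ 0.380036 × 2816 = 1070.181376 ≈ 1070.

1070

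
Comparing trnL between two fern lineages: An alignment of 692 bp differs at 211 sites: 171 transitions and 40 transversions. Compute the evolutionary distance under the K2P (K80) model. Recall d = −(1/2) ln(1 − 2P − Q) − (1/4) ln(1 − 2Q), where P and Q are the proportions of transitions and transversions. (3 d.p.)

0.432

P = 171/692 ≈ 0.24711 and Q = 40/692 ≈ 0.057803.
Under the Kimura two-parameter model, d = −½ ln(1 − 2P − Q) − ¼ ln(1 − 2Q).
1 − 2P − Q = 0.447977, giving −½ ln(0.447977) = 0.401507.
1 − 2Q = 0.884394, giving −¼ ln(0.884394) = 0.030713.
d = 0.401507 + 0.030713 = 0.432220.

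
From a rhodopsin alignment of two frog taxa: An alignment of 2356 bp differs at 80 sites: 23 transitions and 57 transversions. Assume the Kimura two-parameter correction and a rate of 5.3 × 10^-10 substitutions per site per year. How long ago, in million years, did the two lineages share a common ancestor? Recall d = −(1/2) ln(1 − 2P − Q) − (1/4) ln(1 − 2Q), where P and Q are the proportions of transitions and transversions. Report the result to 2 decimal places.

32.78

P = 23/2356 ≈ 0.009762 and Q = 57/2356 ≈ 0.024194.
Under the Kimura two-parameter model, d = −½ ln(1 − 2P − Q) − ¼ ln(1 − 2Q).
1 − 2P − Q = 0.956282, giving −½ ln(0.956282) = 0.022351.
1 − 2Q = 0.951612, giving −¼ ln(0.951612) = 0.012399.
d = 0.022351 + 0.012399 = 0.034750.
Under a molecular clock d = 2μt, so t = d/(2μ) = 0.034750 / (2 × 5.3 × 10^-10) = 32.78 million years.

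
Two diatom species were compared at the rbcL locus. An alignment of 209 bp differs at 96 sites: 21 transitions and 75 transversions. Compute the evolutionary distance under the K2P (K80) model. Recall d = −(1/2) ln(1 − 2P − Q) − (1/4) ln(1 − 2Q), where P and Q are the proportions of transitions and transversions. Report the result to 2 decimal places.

0.73

P = 21/209 ≈ 0.100478 and Q = 75/209 ≈ 0.358852.
Under the Kimura two-parameter model, d = −½ ln(1 − 2P − Q) − ¼ ln(1 − 2Q).
1 − 2P − Q = 0.440192, giving −½ ln(0.440192) = 0.410272.
1 − 2Q = 0.282296, giving −¼ ln(0.282296) = 0.316200.
d = 0.410272 + 0.316200 = 0.726472.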